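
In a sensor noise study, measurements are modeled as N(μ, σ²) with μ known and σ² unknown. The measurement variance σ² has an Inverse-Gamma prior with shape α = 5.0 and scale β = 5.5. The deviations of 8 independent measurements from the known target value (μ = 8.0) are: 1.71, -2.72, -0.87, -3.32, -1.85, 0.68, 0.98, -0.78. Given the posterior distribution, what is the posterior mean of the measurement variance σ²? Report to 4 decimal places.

With known mean μ and an Inverse-Gamma(α, β) prior on σ², the Normal likelihood is conjugate: posterior is Inv-Gamma(α + n/2, β + Σ(xᵢ−μ)²/2).
Σ(xᵢ−μ)² = (1.71)² + (-2.72)² + (-0.87)² + (-3.32)² + (-1.85)² + (0.68)² + (0.98)² + (-0.78)² = 27.5555.
Posterior: Inv-Gamma(5.0 + 8/2, 5.5 + 27.5555/2) = Inv-Gamma(9.00, 19.27775).
E[σ²|data] = β/(α−1) = 19.27775/8.00 = 2.4097.

2.4097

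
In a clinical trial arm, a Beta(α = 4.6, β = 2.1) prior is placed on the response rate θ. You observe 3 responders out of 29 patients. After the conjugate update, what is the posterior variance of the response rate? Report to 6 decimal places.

The Beta prior is conjugate to a Binomial/Bernoulli likelihood; the update adds successes to α and failures to β.
Posterior: Beta(α+k, β+n−k) = Beta(4.6+3, 2.1+26) = Beta(7.6, 28.1).
Var = αβ/((α+β)²(α+β+1)) = 7.6·28.1/(35.7²·36.7) = 0.004566.

0.004566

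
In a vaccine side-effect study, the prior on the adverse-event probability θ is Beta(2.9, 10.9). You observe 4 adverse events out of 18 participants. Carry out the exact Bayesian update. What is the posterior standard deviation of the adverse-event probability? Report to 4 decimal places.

The Beta prior is conjugate to a Binomial/Bernoulli likelihood; the update adds successes to α and failures to β.
Posterior: Beta(α+k, β+n−k) = Beta(2.9+4, 10.9+14) = Beta(6.9, 24.9).
Var = αβ/((α+β)²(α+β+1)) = 6.9·24.9/(31.8²·32.8) = 0.00517989; SD = √0.00517989 = 0.0720.

0.0720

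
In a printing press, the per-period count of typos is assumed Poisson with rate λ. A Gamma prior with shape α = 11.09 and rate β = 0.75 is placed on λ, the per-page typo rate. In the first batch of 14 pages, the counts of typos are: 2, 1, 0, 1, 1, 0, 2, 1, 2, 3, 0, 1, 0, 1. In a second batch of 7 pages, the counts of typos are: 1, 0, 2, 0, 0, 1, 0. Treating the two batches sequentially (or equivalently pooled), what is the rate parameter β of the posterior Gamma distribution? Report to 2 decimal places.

With a Gamma(shape α, rate β) prior, the Poisson likelihood is conjugate: the posterior is Gamma(α + ΣXᵢ, β + n).
Batch 1: sum of counts S = 15 over n = 14 pages.
After batch 1: Gamma(α+S, β+n) = Gamma(11.09+15, 0.75+14) = Gamma(26.09, 14.75).
Batch 2: sum of counts S = 4 over n = 7 pages.
After batch 2: Gamma(α+S, β+n) = Gamma(26.09+4, 14.75+7) = Gamma(30.09, 21.75).
Posterior β = 21.75.

21.75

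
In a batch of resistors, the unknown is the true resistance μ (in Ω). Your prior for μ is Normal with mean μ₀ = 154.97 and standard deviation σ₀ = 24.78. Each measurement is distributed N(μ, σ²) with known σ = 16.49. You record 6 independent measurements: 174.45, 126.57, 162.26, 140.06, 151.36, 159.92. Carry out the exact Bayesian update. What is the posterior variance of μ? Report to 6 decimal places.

For Normal data with known variance σ², a Normal(μ₀, σ₀²) prior on μ is conjugate. Posterior precision = 1/σ₀² + n/σ²; posterior mean is the precision-weighted average of μ₀ and x̄.
σ₀² = 24.78² = 614.0484, σ² = 16.49² = 271.9201; σ² + n·σ₀² = 271.9201 + 6·614.0484 = 3956.2105.
Posterior precision = 1/σ₀² + n/σ² = 1/614.0484 + 6/271.9201 = (σ² + n·σ₀²)/(σ₀²σ²) = 3956.2105/(614.0484·271.9201); posterior variance σₙ² = σ₀²σ²/(σ² + n·σ₀²) = 614.0484·271.9201/3956.2105 = 42.205060.

42.205060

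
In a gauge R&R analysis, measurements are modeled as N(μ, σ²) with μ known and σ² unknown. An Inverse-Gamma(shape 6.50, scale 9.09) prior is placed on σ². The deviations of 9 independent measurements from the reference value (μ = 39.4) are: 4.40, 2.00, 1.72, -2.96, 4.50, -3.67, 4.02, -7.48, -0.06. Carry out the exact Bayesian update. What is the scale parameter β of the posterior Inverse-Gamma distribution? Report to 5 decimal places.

79.54665

With known mean μ and an Inverse-Gamma(α, β) prior on σ², the Normal likelihood is conjugate: posterior is Inv-Gamma(α + n/2, β + Σ(xᵢ−μ)²/2).
Σ(xᵢ−μ)² = (4.40)² + (2.00)² + (1.72)² + (-2.96)² + (4.50)² + (-3.67)² + (4.02)² + (-7.48)² + (-0.06)² = 140.9133.
Posterior: Inv-Gamma(6.50 + 9/2, 9.09 + 140.9133/2) = Inv-Gamma(11.00, 79.54665).
Posterior β = 79.54665.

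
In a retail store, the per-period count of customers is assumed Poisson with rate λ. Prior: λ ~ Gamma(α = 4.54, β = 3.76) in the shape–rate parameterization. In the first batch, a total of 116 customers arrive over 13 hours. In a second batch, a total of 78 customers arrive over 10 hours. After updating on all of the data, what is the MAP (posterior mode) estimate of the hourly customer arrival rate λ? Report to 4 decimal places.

With a Gamma(shape α, rate β) prior, the Poisson likelihood is conjugate: the posterior is Gamma(α + ΣXᵢ, β + n).
After batch 1: Gamma(α+S, β+n) = Gamma(4.54+116, 3.76+13) = Gamma(120.54, 16.76).
After batch 2: Gamma(α+S, β+n) = Gamma(120.54+78, 16.76+10) = Gamma(198.54, 26.76).
Mode of Gamma(α,β) for α≥1 is (α−1)/β = 197.54/26.76 = 7.3819.

7.3819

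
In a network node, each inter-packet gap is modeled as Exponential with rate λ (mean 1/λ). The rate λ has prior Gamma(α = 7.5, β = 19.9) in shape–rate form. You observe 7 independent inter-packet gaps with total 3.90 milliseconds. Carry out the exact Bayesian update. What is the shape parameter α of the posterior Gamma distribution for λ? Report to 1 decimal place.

With a Gamma(shape α, rate β) prior on the exponential rate λ, the posterior after n observations with total T = Σxᵢ is Gamma(α+n, β+T).
Posterior: Gamma(7.5+7, 19.9+3.90) = Gamma(14.5, 23.80).
Posterior α = 14.5.

14.5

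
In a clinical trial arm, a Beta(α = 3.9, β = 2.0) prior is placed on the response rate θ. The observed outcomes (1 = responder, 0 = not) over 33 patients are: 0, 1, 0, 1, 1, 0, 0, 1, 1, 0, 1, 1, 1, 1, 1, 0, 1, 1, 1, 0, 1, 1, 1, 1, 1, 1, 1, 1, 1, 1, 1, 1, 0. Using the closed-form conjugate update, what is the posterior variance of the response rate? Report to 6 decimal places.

0.004787

The Beta prior is conjugate to a Binomial/Bernoulli likelihood; the update adds successes to α and failures to β.
Posterior: Beta(α+k, β+n−k) = Beta(3.9+25, 2.0+8) = Beta(28.9, 10.0).
Var = αβ/((α+β)²(α+β+1)) = 28.9·10.0/(38.9²·39.9) = 0.004787.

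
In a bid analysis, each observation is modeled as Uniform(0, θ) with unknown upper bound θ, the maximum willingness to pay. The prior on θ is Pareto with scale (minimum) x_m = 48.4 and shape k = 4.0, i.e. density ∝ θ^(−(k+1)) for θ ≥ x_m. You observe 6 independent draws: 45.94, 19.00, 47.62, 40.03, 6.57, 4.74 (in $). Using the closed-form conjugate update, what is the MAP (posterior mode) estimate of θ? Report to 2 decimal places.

A Pareto(scale x_m, shape k) prior on the upper bound θ of Uniform(0, θ) is conjugate: posterior is Pareto(max(x_m, max xᵢ), k + n).
Sample maximum = 47.62; prior scale x_m = 48.4 → posterior scale = max = 48.40.
Posterior shape = 4.0 + 6 = 10.0.
The Pareto density is decreasing on [x_m, ∞), so the mode is x_m = 48.40.

48.40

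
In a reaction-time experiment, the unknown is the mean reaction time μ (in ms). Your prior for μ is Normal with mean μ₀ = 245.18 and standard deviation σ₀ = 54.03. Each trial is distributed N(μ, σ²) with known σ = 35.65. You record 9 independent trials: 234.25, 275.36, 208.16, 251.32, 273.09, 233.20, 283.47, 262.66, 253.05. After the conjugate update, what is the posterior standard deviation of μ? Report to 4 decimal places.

For Normal data with known variance σ², a Normal(μ₀, σ₀²) prior on μ is conjugate. Posterior precision = 1/σ₀² + n/σ²; posterior mean is the precision-weighted average of μ₀ and x̄.
σ₀² = 54.03² = 2919.2409, σ² = 35.65² = 1270.9225; σ² + n·σ₀² = 1270.9225 + 9·2919.2409 = 27544.0906.
Posterior precision = 1/σ₀² + n/σ² = 1/2919.2409 + 9/1270.9225 = (σ² + n·σ₀²)/(σ₀²σ²) = 27544.0906/(2919.2409·1270.9225); posterior variance σₙ² = σ₀²σ²/(σ² + n·σ₀²) = 2919.2409·1270.9225/27544.0906 = 134.697819.
Posterior SD = √σₙ² = √(2919.2409·1270.9225/27544.0906) = 11.6059.

11.6059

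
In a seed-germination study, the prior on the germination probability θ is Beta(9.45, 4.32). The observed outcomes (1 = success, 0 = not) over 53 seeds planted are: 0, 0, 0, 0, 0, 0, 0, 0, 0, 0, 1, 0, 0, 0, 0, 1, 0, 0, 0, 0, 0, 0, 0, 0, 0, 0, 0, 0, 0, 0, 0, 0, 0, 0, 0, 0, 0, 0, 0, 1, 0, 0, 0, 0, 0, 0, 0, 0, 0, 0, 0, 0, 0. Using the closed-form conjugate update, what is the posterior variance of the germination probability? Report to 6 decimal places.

The Beta prior is conjugate to a Binomial/Bernoulli likelihood; the update adds successes to α and failures to β.
Posterior: Beta(α+k, β+n−k) = Beta(9.45+3, 4.32+50) = Beta(12.45, 54.32).
Var = αβ/((α+β)²(α+β+1)) = 12.45·54.32/(66.77²·67.77) = 0.002238.

0.002238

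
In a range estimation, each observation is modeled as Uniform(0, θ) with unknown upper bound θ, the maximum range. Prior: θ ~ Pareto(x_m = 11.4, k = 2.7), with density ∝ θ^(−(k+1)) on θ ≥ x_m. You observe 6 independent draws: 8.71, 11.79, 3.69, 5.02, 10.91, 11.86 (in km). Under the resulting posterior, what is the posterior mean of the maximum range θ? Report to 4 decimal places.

A Pareto(scale x_m, shape k) prior on the upper bound θ of Uniform(0, θ) is conjugate: posterior is Pareto(max(x_m, max xᵢ), k + n).
Sample maximum = 11.86; prior scale x_m = 11.4 → posterior scale = max = 11.86.
Posterior shape = 2.7 + 6 = 8.7.
E[θ|data] = k·x_m/(k−1) = 8.7·11.86/7.7 = 13.4003.

13.4003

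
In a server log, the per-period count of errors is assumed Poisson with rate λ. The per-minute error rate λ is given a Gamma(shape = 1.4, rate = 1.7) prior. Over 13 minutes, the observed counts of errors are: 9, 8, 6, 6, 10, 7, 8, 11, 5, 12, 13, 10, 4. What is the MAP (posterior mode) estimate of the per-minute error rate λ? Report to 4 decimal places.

With a Gamma(shape α, rate β) prior, the Poisson likelihood is conjugate: the posterior is Gamma(α + ΣXᵢ, β + n).
Sum of counts S = 109 over n = 13 minutes.
Posterior: Gamma(α+S, β+n) = Gamma(1.4+109, 1.7+13) = Gamma(110.4, 14.7).
Mode of Gamma(α,β) for α≥1 is (α−1)/β = 109.4/14.7 = 7.4422.

7.4422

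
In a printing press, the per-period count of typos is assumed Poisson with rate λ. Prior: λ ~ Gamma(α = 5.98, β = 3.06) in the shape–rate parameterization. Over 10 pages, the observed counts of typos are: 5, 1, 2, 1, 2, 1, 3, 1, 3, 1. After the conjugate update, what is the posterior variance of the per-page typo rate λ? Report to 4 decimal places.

With a Gamma(shape α, rate β) prior, the Poisson likelihood is conjugate: the posterior is Gamma(α + ΣXᵢ, β + n).
Sum of counts S = 20 over n = 10 pages.
Posterior: Gamma(α+S, β+n) = Gamma(5.98+20, 3.06+10) = Gamma(25.98, 13.06).
Var = α/β² = 25.98/13.06² = 0.1523.

0.1523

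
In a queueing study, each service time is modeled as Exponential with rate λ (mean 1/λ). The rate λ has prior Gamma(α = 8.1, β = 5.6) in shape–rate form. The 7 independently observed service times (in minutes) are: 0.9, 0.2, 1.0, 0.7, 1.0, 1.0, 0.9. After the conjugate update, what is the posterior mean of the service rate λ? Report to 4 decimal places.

With a Gamma(shape α, rate β) prior on the exponential rate λ, the posterior after n observations with total T = Σxᵢ is Gamma(α+n, β+T).
Sum of observations T = 5.7 minutes; n = 7.
Posterior: Gamma(8.1+7, 5.6+5.7) = Gamma(15.1, 11.3).
Posterior mean of λ = α/β = 15.1/11.3 = 1.3363.

1.3363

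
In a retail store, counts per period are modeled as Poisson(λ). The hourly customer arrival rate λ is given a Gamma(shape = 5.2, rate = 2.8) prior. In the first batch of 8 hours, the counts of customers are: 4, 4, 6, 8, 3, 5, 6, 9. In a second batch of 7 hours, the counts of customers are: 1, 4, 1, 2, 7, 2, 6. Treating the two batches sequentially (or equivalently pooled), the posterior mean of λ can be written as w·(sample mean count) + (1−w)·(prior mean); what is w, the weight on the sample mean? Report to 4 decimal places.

With a Gamma(shape α, rate β) prior, the Poisson likelihood is conjugate: the posterior is Gamma(α + ΣXᵢ, β + n).
Total number of hours: n = 8 + 7 = 15.
Posterior mean = (α₀+S)/(β₀+n) = [n/(β₀+n)]·(S/n) + [β₀/(β₀+n)]·(α₀/β₀), so only n and β₀ enter the weight.
Weight on data w = n/(β₀+n) = 15/(2.8+15) = 15/17.8 = 0.8427.

0.8427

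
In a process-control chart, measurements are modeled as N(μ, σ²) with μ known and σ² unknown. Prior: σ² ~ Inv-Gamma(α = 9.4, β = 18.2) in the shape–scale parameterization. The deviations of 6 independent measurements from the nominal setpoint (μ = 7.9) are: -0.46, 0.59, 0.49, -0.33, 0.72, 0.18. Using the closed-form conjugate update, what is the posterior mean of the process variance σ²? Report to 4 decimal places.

With known mean μ and an Inverse-Gamma(α, β) prior on σ², the Normal likelihood is conjugate: posterior is Inv-Gamma(α + n/2, β + Σ(xᵢ−μ)²/2).
Σ(xᵢ−μ)² = (-0.46)² + (0.59)² + (0.49)² + (-0.33)² + (0.72)² + (0.18)² = 1.4595.
Posterior: Inv-Gamma(9.4 + 6/2, 18.2 + 1.4595/2) = Inv-Gamma(12.40, 18.92975).
E[σ²|data] = β/(α−1) = 18.92975/11.40 = 1.6605.

1.6605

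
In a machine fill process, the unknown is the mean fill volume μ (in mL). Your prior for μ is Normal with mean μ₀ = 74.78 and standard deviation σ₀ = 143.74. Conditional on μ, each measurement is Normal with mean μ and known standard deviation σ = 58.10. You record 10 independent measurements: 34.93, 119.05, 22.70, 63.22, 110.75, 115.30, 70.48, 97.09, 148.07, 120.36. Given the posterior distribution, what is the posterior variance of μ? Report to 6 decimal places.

332.134609

For Normal data with known variance σ², a Normal(μ₀, σ₀²) prior on μ is conjugate. Posterior precision = 1/σ₀² + n/σ²; posterior mean is the precision-weighted average of μ₀ and x̄.
σ₀² = 143.74² = 20661.1876, σ² = 58.10² = 3375.61; σ² + n·σ₀² = 3375.61 + 10·20661.1876 = 209987.486.
Posterior precision = 1/σ₀² + n/σ² = 1/20661.1876 + 10/3375.61 = (σ² + n·σ₀²)/(σ₀²σ²) = 209987.486/(20661.1876·3375.61); posterior variance σₙ² = σ₀²σ²/(σ² + n·σ₀²) = 20661.1876·3375.61/209987.486 = 332.134609.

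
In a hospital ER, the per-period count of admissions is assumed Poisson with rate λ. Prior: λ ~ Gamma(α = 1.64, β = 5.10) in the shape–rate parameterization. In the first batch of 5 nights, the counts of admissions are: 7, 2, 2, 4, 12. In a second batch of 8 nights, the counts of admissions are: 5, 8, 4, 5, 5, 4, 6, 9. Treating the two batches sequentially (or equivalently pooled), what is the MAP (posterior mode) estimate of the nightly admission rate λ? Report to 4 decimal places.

With a Gamma(shape α, rate β) prior, the Poisson likelihood is conjugate: the posterior is Gamma(α + ΣXᵢ, β + n).
Batch 1: sum of counts S = 27 over n = 5 nights.
After batch 1: Gamma(α+S, β+n) = Gamma(1.64+27, 5.10+5) = Gamma(28.64, 10.10).
Batch 2: sum of counts S = 46 over n = 8 nights.
After batch 2: Gamma(α+S, β+n) = Gamma(28.64+46, 10.10+8) = Gamma(74.64, 18.10).
Mode of Gamma(α,β) for α≥1 is (α−1)/β = 73.64/18.10 = 4.0685.

4.0685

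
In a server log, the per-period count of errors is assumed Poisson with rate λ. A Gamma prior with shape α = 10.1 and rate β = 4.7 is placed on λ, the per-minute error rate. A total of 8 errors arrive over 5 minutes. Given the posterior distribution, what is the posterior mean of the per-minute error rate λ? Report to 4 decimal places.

With a Gamma(shape α, rate β) prior, the Poisson likelihood is conjugate: the posterior is Gamma(α + ΣXᵢ, β + n).
Posterior: Gamma(α+S, β+n) = Gamma(10.1+8, 4.7+5) = Gamma(18.1, 9.7).
Posterior mean = α/β = 18.1/9.7 = 1.8660.

1.8660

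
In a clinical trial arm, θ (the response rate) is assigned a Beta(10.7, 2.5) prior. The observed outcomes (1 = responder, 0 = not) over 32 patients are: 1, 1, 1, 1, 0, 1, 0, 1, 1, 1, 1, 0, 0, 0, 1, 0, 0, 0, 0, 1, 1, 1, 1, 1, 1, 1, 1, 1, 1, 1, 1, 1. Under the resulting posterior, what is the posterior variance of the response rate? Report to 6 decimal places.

The Beta prior is conjugate to a Binomial/Bernoulli likelihood; the update adds successes to α and failures to β.
Posterior: Beta(α+k, β+n−k) = Beta(10.7+23, 2.5+9) = Beta(33.7, 11.5).
Var = αβ/((α+β)²(α+β+1)) = 33.7·11.5/(45.2²·46.2) = 0.004106.

0.004106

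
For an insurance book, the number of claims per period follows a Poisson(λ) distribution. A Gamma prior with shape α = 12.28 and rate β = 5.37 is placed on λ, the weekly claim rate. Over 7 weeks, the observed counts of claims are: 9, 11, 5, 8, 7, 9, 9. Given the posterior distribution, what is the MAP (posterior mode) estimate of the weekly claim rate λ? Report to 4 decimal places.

5.6006

With a Gamma(shape α, rate β) prior, the Poisson likelihood is conjugate: the posterior is Gamma(α + ΣXᵢ, β + n).
Sum of counts S = 58 over n = 7 weeks.
Posterior: Gamma(α+S, β+n) = Gamma(12.28+58, 5.37+7) = Gamma(70.28, 12.37).
Mode of Gamma(α,β) for α≥1 is (α−1)/β = 69.28/12.37 = 5.6006.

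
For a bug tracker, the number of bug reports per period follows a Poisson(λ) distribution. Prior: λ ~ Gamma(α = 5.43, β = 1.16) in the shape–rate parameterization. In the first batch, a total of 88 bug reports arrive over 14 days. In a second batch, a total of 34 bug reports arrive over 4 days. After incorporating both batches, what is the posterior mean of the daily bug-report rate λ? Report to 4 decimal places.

With a Gamma(shape α, rate β) prior, the Poisson likelihood is conjugate: the posterior is Gamma(α + ΣXᵢ, β + n).
After batch 1: Gamma(α+S, β+n) = Gamma(5.43+88, 1.16+14) = Gamma(93.43, 15.16).
After batch 2: Gamma(α+S, β+n) = Gamma(93.43+34, 15.16+4) = Gamma(127.43, 19.16).
Posterior mean = α/β = 127.43/19.16 = 6.6508.

6.6508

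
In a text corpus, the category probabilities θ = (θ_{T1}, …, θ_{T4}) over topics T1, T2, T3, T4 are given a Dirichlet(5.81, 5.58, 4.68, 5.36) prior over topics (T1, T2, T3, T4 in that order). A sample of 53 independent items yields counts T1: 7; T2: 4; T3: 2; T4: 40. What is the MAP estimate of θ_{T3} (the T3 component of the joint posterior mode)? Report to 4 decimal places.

0.0806

The Dirichlet prior is conjugate to the Multinomial likelihood: each posterior αⱼ = prior αⱼ + observed count nⱼ.
Posterior concentration: (12.81, 9.58, 6.68, 45.36), total = 74.43.
Joint mode component: (α_{T3}−1)/(Σα−K) = 5.68/70.43 = 0.0806.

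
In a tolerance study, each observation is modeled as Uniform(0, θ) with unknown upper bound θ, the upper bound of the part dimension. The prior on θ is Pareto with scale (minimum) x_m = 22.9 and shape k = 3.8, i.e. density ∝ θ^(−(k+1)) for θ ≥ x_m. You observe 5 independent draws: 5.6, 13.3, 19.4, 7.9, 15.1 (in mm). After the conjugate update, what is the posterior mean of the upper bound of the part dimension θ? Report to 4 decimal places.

A Pareto(scale x_m, shape k) prior on the upper bound θ of Uniform(0, θ) is conjugate: posterior is Pareto(max(x_m, max xᵢ), k + n).
Sample maximum = 19.4; prior scale x_m = 22.9 → posterior scale = max = 22.9.
Posterior shape = 3.8 + 5 = 8.8.
E[θ|data] = k·x_m/(k−1) = 8.8·22.9/7.8 = 25.8359.

25.8359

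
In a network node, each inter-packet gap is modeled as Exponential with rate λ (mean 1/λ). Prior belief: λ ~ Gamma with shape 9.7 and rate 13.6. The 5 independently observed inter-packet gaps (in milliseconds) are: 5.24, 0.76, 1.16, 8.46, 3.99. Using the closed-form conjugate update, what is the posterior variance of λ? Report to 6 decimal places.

0.013328

With a Gamma(shape α, rate β) prior on the exponential rate λ, the posterior after n observations with total T = Σxᵢ is Gamma(α+n, β+T).
Sum of observations T = 19.61 milliseconds; n = 5.
Posterior: Gamma(9.7+5, 13.6+19.61) = Gamma(14.7, 33.21).
Var = α/β² = 0.013328.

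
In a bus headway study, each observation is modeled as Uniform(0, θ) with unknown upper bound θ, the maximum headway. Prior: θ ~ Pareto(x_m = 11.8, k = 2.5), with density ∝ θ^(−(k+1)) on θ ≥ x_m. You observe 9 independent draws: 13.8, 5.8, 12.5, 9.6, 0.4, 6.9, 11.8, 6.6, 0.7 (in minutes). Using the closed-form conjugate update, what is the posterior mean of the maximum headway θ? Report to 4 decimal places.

A Pareto(scale x_m, shape k) prior on the upper bound θ of Uniform(0, θ) is conjugate: posterior is Pareto(max(x_m, max xᵢ), k + n).
Sample maximum = 13.8; prior scale x_m = 11.8 → posterior scale = max = 13.8.
Posterior shape = 2.5 + 9 = 11.5.
E[θ|data] = k·x_m/(k−1) = 11.5·13.8/10.5 = 15.1143.

15.1143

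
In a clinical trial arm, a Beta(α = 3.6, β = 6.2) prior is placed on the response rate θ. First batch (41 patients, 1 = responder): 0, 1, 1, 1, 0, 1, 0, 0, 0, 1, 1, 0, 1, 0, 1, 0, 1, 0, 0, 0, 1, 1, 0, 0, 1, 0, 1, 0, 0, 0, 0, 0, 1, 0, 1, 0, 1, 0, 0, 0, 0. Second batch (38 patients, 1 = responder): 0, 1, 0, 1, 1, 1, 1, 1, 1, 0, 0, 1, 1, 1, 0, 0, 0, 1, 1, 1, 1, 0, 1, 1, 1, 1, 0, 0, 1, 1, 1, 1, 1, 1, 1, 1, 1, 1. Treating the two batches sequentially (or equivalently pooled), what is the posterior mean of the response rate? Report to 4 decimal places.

0.5360

The Beta prior is conjugate to a Binomial/Bernoulli likelihood; the update adds successes to α and failures to β.
After batch 1: Beta(3.6+16, 6.2+25) = Beta(19.6, 31.2).
After batch 2: Beta(19.6+28, 31.2+10) = Beta(47.6, 41.2).
Posterior mean = α/(α+β) = 47.6/88.8 = 0.5360.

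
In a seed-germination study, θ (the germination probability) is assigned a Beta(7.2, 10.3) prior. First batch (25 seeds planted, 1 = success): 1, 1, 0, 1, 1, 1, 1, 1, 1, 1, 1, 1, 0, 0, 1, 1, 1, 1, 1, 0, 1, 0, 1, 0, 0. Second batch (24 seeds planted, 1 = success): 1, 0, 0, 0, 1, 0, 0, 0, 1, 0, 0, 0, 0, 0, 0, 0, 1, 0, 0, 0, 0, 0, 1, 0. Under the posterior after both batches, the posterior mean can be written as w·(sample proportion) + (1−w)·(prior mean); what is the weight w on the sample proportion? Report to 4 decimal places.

The Beta prior is conjugate to a Binomial/Bernoulli likelihood; the update adds successes to α and failures to β.
Total number of seeds planted: n = 25 + 24 = 49.
Posterior mean = (α₀+k)/(α₀+β₀+n) = [n/(α₀+β₀+n)]·(k/n) + [(α₀+β₀)/(α₀+β₀+n)]·α₀/(α₀+β₀), so only n and the prior enter the weight.
The weight on the data is w = n/(α₀+β₀+n) = 49/(7.2+10.3+49) = 49/66.5 = 0.7368.

0.7368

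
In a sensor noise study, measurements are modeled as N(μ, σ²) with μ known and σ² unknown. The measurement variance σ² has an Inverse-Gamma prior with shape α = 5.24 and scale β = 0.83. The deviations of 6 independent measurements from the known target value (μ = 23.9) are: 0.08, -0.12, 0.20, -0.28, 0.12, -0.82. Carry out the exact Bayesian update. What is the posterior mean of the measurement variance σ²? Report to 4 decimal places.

0.1717

With known mean μ and an Inverse-Gamma(α, β) prior on σ², the Normal likelihood is conjugate: posterior is Inv-Gamma(α + n/2, β + Σ(xᵢ−μ)²/2).
Σ(xᵢ−μ)² = (0.08)² + (-0.12)² + (0.20)² + (-0.28)² + (0.12)² + (-0.82)² = 0.8260.
Posterior: Inv-Gamma(5.24 + 6/2, 0.83 + 0.8260/2) = Inv-Gamma(8.24, 1.24300).
E[σ²|data] = β/(α−1) = 1.24300/7.24 = 0.1717.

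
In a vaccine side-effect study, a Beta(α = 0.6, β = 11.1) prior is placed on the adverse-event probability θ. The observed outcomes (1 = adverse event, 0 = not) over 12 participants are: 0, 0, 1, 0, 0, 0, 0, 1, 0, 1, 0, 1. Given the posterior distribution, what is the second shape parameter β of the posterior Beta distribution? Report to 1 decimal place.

19.1

The Beta prior is conjugate to a Binomial/Bernoulli likelihood; the update adds successes to α and failures to β.
Posterior: Beta(α+k, β+n−k) = Beta(0.6+4, 11.1+8) = Beta(4.6, 19.1).
Posterior β = 19.1.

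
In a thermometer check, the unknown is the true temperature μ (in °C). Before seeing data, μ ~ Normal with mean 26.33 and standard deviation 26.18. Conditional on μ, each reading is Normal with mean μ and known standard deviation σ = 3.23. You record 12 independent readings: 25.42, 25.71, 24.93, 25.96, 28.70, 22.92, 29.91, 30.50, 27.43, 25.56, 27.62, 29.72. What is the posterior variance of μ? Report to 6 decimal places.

0.868307

For Normal data with known variance σ², a Normal(μ₀, σ₀²) prior on μ is conjugate. Posterior precision = 1/σ₀² + n/σ²; posterior mean is the precision-weighted average of μ₀ and x̄.
σ₀² = 26.18² = 685.3924, σ² = 3.23² = 10.4329; σ² + n·σ₀² = 10.4329 + 12·685.3924 = 8235.1417.
Posterior precision = 1/σ₀² + n/σ² = 1/685.3924 + 12/10.4329 = (σ² + n·σ₀²)/(σ₀²σ²) = 8235.1417/(685.3924·10.4329); posterior variance σₙ² = σ₀²σ²/(σ² + n·σ₀²) = 685.3924·10.4329/8235.1417 = 0.868307.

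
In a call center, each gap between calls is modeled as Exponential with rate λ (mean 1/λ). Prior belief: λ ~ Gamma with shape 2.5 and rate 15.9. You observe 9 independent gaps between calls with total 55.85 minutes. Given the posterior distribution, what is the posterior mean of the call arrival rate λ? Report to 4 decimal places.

With a Gamma(shape α, rate β) prior on the exponential rate λ, the posterior after n observations with total T = Σxᵢ is Gamma(α+n, β+T).
Posterior: Gamma(2.5+9, 15.9+55.85) = Gamma(11.5, 71.75).
Posterior mean of λ = α/β = 11.5/71.75 = 0.1603.

0.1603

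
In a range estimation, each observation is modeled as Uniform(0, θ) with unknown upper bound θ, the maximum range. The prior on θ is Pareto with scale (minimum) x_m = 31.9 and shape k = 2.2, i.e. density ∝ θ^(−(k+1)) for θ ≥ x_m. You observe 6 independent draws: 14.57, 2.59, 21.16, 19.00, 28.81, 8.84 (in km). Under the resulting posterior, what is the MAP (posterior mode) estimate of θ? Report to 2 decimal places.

A Pareto(scale x_m, shape k) prior on the upper bound θ of Uniform(0, θ) is conjugate: posterior is Pareto(max(x_m, max xᵢ), k + n).
Sample maximum = 28.81; prior scale x_m = 31.9 → posterior scale = max = 31.90.
Posterior shape = 2.2 + 6 = 8.2.
The Pareto density is decreasing on [x_m, ∞), so the mode is x_m = 31.90.

31.90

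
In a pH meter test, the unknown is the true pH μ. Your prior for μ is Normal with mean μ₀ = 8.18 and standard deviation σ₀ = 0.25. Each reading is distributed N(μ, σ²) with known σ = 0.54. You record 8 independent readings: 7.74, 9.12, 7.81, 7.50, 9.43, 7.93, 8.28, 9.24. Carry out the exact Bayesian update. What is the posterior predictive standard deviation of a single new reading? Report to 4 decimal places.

0.5609

For Normal data with known variance σ², a Normal(μ₀, σ₀²) prior on μ is conjugate. Posterior precision = 1/σ₀² + n/σ²; posterior mean is the precision-weighted average of μ₀ and x̄.
σ₀² = 0.25² = 0.0625, σ² = 0.54² = 0.2916; σ² + n·σ₀² = 0.2916 + 8·0.0625 = 0.7916.
Posterior precision = 1/σ₀² + n/σ² = 1/0.0625 + 8/0.2916 = (σ² + n·σ₀²)/(σ₀²σ²) = 0.7916/(0.0625·0.2916); posterior variance σₙ² = σ₀²σ²/(σ² + n·σ₀²) = 0.0625·0.2916/0.7916 = 0.023023.
Predictive variance for one new observation = σₙ² + σ² = 0.0625·0.2916/0.7916 + 0.2916 = σ²·(σ₀² + 0.7916)/0.7916 = 0.2916·0.8541/0.7916 = 0.314623; SD = √(0.2916·0.8541/0.7916) = 0.5609.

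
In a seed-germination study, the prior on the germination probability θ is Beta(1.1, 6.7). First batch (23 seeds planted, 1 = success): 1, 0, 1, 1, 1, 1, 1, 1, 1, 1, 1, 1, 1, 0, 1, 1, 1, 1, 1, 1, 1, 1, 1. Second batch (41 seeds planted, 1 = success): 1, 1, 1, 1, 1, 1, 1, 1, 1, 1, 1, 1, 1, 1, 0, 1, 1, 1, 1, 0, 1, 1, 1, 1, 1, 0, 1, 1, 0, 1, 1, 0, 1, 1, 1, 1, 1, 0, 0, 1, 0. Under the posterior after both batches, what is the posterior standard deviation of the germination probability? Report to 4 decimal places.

0.0495

The Beta prior is conjugate to a Binomial/Bernoulli likelihood; the update adds successes to α and failures to β.
After batch 1: Beta(1.1+21, 6.7+2) = Beta(22.1, 8.7).
After batch 2: Beta(22.1+33, 8.7+8) = Beta(55.1, 16.7).
Var = αβ/((α+β)²(α+β+1)) = 55.1·16.7/(71.8²·72.8) = 0.00245182; SD = √0.00245182 = 0.0495.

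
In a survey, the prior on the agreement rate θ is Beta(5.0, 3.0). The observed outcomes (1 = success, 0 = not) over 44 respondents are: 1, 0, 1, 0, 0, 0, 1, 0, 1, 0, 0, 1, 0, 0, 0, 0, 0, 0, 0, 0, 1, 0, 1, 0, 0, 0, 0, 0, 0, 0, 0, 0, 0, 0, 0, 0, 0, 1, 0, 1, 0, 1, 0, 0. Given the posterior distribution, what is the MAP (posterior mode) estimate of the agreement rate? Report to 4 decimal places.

0.2800

The Beta prior is conjugate to a Binomial/Bernoulli likelihood; the update adds successes to α and failures to β.
Posterior: Beta(α+k, β+n−k) = Beta(5.0+10, 3.0+34) = Beta(15.0, 37.0).
Mode of Beta(a,b) for a,b>1 is (a−1)/(a+b−2) = 14.0/50.0 = 0.2800.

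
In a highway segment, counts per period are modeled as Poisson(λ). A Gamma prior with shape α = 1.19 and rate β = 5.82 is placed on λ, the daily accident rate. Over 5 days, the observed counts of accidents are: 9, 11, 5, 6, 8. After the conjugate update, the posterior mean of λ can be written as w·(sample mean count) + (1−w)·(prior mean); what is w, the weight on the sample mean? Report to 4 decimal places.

With a Gamma(shape α, rate β) prior, the Poisson likelihood is conjugate: the posterior is Gamma(α + ΣXᵢ, β + n).
Posterior mean = (α₀+S)/(β₀+n) = [n/(β₀+n)]·(S/n) + [β₀/(β₀+n)]·(α₀/β₀), so only n and β₀ enter the weight.
Weight on data w = n/(β₀+n) = 5/(5.82+5) = 5/10.82 = 0.4621.

0.4621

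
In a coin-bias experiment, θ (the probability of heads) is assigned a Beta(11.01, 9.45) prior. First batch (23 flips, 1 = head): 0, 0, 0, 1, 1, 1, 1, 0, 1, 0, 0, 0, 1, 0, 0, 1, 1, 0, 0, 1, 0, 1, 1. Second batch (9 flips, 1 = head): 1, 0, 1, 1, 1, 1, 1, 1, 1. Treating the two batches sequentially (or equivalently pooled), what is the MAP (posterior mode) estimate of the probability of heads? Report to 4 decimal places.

0.5749

The Beta prior is conjugate to a Binomial/Bernoulli likelihood; the update adds successes to α and failures to β.
After batch 1: Beta(11.01+11, 9.45+12) = Beta(22.01, 21.45).
After batch 2: Beta(22.01+8, 21.45+1) = Beta(30.01, 22.45).
Mode of Beta(a,b) for a,b>1 is (a−1)/(a+b−2) = 29.01/50.46 = 0.5749.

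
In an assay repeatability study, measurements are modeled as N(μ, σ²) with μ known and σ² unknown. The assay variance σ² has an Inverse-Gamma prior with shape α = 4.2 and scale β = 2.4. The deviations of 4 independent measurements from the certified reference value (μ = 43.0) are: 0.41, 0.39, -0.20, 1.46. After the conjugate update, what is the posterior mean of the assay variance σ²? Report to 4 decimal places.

0.7011

With known mean μ and an Inverse-Gamma(α, β) prior on σ², the Normal likelihood is conjugate: posterior is Inv-Gamma(α + n/2, β + Σ(xᵢ−μ)²/2).
Σ(xᵢ−μ)² = (0.41)² + (0.39)² + (-0.20)² + (1.46)² = 2.4918.
Posterior: Inv-Gamma(4.2 + 4/2, 2.4 + 2.4918/2) = Inv-Gamma(6.20, 3.64590).
E[σ²|data] = β/(α−1) = 3.64590/5.20 = 0.7011.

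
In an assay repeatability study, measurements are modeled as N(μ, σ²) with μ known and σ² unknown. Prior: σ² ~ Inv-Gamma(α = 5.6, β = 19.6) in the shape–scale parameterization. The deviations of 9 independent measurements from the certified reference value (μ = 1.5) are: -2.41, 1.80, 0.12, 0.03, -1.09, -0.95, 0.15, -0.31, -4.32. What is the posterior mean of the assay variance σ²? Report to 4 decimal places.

3.7986

With known mean μ and an Inverse-Gamma(α, β) prior on σ², the Normal likelihood is conjugate: posterior is Inv-Gamma(α + n/2, β + Σ(xᵢ−μ)²/2).
Σ(xᵢ−μ)² = (-2.41)² + (1.80)² + (0.12)² + (0.03)² + (-1.09)² + (-0.95)² + (0.15)² + (-0.31)² + (-4.32)² = 29.9350.
Posterior: Inv-Gamma(5.6 + 9/2, 19.6 + 29.9350/2) = Inv-Gamma(10.10, 34.56750).
E[σ²|data] = β/(α−1) = 34.56750/9.10 = 3.7986.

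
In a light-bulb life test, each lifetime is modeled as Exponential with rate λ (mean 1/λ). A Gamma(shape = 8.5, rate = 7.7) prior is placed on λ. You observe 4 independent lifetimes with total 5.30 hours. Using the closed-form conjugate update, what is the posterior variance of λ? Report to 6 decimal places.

0.073964

With a Gamma(shape α, rate β) prior on the exponential rate λ, the posterior after n observations with total T = Σxᵢ is Gamma(α+n, β+T).
Posterior: Gamma(8.5+4, 7.7+5.30) = Gamma(12.5, 13.00).
Var = α/β² = 0.073964.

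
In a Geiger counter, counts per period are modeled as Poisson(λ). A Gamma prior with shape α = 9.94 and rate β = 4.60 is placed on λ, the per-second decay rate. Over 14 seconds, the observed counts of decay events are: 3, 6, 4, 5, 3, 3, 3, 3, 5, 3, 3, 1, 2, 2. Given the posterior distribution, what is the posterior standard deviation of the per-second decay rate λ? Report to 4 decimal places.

With a Gamma(shape α, rate β) prior, the Poisson likelihood is conjugate: the posterior is Gamma(α + ΣXᵢ, β + n).
Sum of counts S = 46 over n = 14 seconds.
Posterior: Gamma(α+S, β+n) = Gamma(9.94+46, 4.60+14) = Gamma(55.94, 18.60).
SD = √α/β = √55.94/18.60 = 0.4021.

0.4021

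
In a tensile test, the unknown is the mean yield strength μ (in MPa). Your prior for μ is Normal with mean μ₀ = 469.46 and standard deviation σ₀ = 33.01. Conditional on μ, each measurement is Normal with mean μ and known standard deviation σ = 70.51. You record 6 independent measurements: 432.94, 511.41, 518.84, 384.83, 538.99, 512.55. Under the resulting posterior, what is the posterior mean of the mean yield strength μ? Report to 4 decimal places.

477.2990

For Normal data with known variance σ², a Normal(μ₀, σ₀²) prior on μ is conjugate. Posterior precision = 1/σ₀² + n/σ²; posterior mean is the precision-weighted average of μ₀ and x̄.
Σxᵢ = 432.94 + 511.41 + 518.84 + 384.83 + 538.99 + 512.55 = 2899.56, so n·x̄ = 2899.56.
σ₀² = 33.01² = 1089.6601, σ² = 70.51² = 4971.6601; σ² + n·σ₀² = 4971.6601 + 6·1089.6601 = 11509.6207.
Posterior mean = (μ₀/σ₀² + n·x̄/σ²)/(1/σ₀² + n/σ²) = (σ²·μ₀ + σ₀²·n·x̄)/(σ² + n·σ₀²) = (4971.6601·469.46 + 1089.6601·2899.56)/11509.6207 = 5493530.390102/11509.6207 = 477.2990.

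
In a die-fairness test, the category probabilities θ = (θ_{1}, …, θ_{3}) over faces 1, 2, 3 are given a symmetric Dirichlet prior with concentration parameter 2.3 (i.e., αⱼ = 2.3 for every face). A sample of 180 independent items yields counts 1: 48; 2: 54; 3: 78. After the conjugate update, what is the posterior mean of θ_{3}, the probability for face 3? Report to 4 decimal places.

The Dirichlet prior is conjugate to the Multinomial likelihood: each posterior αⱼ = prior αⱼ + observed count nⱼ.
Posterior concentration: (50.3, 56.3, 80.3), total = 186.9.
E[θ_{3}|data] = α_{3}/Σα = 80.3/186.9 = 0.4296.

0.4296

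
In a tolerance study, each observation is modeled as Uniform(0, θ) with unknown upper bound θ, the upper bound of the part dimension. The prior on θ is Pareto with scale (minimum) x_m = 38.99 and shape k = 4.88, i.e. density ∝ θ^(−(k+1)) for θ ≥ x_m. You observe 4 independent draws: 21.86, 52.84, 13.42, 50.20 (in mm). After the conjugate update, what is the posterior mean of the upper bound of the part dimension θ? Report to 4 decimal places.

59.5456

A Pareto(scale x_m, shape k) prior on the upper bound θ of Uniform(0, θ) is conjugate: posterior is Pareto(max(x_m, max xᵢ), k + n).
Sample maximum = 52.84; prior scale x_m = 38.99 → posterior scale = max = 52.84.
Posterior shape = 4.88 + 4 = 8.88.
E[θ|data] = k·x_m/(k−1) = 8.88·52.84/7.88 = 59.5456.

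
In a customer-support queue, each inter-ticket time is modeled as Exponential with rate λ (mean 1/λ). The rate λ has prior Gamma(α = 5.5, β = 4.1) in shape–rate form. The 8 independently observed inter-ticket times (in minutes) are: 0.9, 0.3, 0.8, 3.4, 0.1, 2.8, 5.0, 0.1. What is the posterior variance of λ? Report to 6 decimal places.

With a Gamma(shape α, rate β) prior on the exponential rate λ, the posterior after n observations with total T = Σxᵢ is Gamma(α+n, β+T).
Sum of observations T = 13.4 minutes; n = 8.
Posterior: Gamma(5.5+8, 4.1+13.4) = Gamma(13.5, 17.5).
Var = α/β² = 0.044082.

0.044082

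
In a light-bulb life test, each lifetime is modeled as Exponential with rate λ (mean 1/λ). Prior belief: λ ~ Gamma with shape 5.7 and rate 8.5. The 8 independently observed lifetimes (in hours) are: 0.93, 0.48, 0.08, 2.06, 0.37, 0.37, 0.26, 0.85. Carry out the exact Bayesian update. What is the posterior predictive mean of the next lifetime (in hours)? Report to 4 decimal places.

1.0945

With a Gamma(shape α, rate β) prior on the exponential rate λ, the posterior after n observations with total T = Σxᵢ is Gamma(α+n, β+T).
Sum of observations T = 5.40 hours; n = 8.
Posterior: Gamma(5.7+8, 8.5+5.40) = Gamma(13.7, 13.90).
The predictive distribution for the next observation is Lomax; its mean is β/(α−1) = 13.90/12.7 = 1.0945.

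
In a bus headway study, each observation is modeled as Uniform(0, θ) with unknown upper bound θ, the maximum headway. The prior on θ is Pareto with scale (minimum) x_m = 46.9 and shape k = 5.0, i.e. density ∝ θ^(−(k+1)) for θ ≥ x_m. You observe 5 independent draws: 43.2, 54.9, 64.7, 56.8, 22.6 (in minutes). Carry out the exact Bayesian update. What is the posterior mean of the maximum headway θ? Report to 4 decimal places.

71.8889

A Pareto(scale x_m, shape k) prior on the upper bound θ of Uniform(0, θ) is conjugate: posterior is Pareto(max(x_m, max xᵢ), k + n).
Sample maximum = 64.7; prior scale x_m = 46.9 → posterior scale = max = 64.7.
Posterior shape = 5.0 + 5 = 10.0.
E[θ|data] = k·x_m/(k−1) = 10.0·64.7/9.0 = 71.8889.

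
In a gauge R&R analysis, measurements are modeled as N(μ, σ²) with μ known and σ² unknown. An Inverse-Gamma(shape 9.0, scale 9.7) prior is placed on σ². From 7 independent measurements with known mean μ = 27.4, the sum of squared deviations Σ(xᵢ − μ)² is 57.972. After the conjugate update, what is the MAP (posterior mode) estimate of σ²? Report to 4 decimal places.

With known mean μ and an Inverse-Gamma(α, β) prior on σ², the Normal likelihood is conjugate: posterior is Inv-Gamma(α + n/2, β + Σ(xᵢ−μ)²/2).
Posterior: Inv-Gamma(9.0 + 7/2, 9.7 + 57.972/2) = Inv-Gamma(12.50, 38.6860).
Mode = β/(α+1) = 38.6860/13.50 = 2.8656.

2.8656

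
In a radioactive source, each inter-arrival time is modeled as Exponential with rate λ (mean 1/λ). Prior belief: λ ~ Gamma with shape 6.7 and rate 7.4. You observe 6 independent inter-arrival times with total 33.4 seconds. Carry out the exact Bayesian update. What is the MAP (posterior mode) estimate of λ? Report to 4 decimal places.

0.2868

With a Gamma(shape α, rate β) prior on the exponential rate λ, the posterior after n observations with total T = Σxᵢ is Gamma(α+n, β+T).
Posterior: Gamma(6.7+6, 7.4+33.4) = Gamma(12.7, 40.8).
Mode = (α−1)/β = 0.2868.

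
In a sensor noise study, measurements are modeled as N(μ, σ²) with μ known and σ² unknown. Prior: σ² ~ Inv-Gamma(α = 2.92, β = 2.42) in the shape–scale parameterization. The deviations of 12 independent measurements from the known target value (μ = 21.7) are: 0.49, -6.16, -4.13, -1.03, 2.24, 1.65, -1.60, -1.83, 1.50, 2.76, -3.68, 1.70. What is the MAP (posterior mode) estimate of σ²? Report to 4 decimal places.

With known mean μ and an Inverse-Gamma(α, β) prior on σ², the Normal likelihood is conjugate: posterior is Inv-Gamma(α + n/2, β + Σ(xᵢ−μ)²/2).
Σ(xᵢ−μ)² = (0.49)² + (-6.16)² + (-4.13)² + (-1.03)² + (2.24)² + (1.65)² + (-1.60)² + (-1.83)² + (1.50)² + (2.76)² + (-3.68)² + (1.70)² = 96.2525.
Posterior: Inv-Gamma(2.92 + 12/2, 2.42 + 96.2525/2) = Inv-Gamma(8.92, 50.54625).
Mode = β/(α+1) = 50.54625/9.92 = 5.0954.

5.0954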